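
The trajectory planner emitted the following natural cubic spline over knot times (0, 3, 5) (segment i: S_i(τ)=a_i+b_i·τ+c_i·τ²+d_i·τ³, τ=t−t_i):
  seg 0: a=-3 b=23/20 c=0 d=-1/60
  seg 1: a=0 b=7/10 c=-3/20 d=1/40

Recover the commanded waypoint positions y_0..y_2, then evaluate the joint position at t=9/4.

y_0 = S_0(0) = a_0 = -3
y_1 = S_1(0) = a_1 = 0
y_2 = S_1(2) = 1
t_q=9/4 is in segment 0 (τ=9/4); S_0(τ)=-771/1280

y_0=-3 y_1=0 y_2=1
S(9/4) = -771/1280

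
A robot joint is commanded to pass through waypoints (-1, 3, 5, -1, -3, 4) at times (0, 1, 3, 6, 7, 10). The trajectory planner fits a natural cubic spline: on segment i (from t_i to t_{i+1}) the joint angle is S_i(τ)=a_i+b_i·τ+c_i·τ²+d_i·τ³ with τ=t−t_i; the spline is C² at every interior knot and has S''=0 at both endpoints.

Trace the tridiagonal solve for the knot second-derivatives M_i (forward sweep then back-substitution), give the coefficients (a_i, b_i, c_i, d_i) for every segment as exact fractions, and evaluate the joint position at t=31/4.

  seg 0: a=-1 b=6853/1548 c=0 d=-661/1548
  seg 1: a=3 b=2435/774 c=-661/516 d=161/1548
  seg 2: a=5 b=-565/774 c=-113/172 d=1085/13932
  seg 3: a=-1 b=-3977/1548 c=17/387 d=271/516
  seg 4: a=-3 b=-701/774 c=2507/1548 d=-2507/13932
S(31/4) = -31309/11008

Δ: Δ0=4, Δ1=1, Δ2=-2, Δ3=-2, Δ4=7/3
row 1: diag=6, rhs=-18; c'=1/3, d'=-3
row 2: denom=10−2·1/3=28/3; d'=(-18−2·-3)/(28/3)=-9/7
row 3: denom=8−3·9/28=197/28; d'=(0−3·-9/7)/(197/28)=108/197
row 4: denom=8−1·28/197=1548/197; d'=(26−1·108/197)/(1548/197)=2507/774
back: M4=2507/774
back: M3=108/197−28/197·2507/774=34/387
back: M2=-9/7−9/28·34/387=-113/86
back: M1=-3−1/3·-113/86=-661/258
M: M0=0, M1=-661/258, M2=-113/86, M3=34/387, M4=2507/774, M5=0
seg 0: a=-1, c=M0/2=0, d=(M1−M0)/(6·1)=-661/1548, b=Δ0−h0·(2M0+M1)/6=6853/1548
seg 1: a=3, c=M1/2=-661/516, d=(M2−M1)/(6·2)=161/1548, b=Δ1−h1·(2M1+M2)/6=2435/774
seg 2: a=5, c=M2/2=-113/172, d=(M3−M2)/(6·3)=1085/13932, b=Δ2−h2·(2M2+M3)/6=-565/774
seg 3: a=-1, c=M3/2=17/387, d=(M4−M3)/(6·1)=271/516, b=Δ3−h3·(2M3+M4)/6=-3977/1548
seg 4: a=-3, c=M4/2=2507/1548, d=(M5−M4)/(6·3)=-2507/13932, b=Δ4−h4·(2M4+M5)/6=-701/774
t_q=31/4 → seg 4, τ=3/4; S=-3+-701/774·τ+2507/1548·τ²+-2507/13932·τ³=-31309/11008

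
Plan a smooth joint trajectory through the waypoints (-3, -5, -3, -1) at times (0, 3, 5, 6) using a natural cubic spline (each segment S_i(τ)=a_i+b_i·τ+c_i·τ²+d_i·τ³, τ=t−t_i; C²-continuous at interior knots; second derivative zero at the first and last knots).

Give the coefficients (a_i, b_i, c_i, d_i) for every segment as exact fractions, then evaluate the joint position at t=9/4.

Δ: Δ0=-2/3, Δ1=1, Δ2=2
row 1: diag=10, rhs=10; c'=1/5, d'=1
row 2: denom=6−2·1/5=28/5; d'=(6−2·1)/(28/5)=5/7
back: M2=5/7
back: M1=1−1/5·5/7=6/7
M: M0=0, M1=6/7, M2=5/7, M3=0
seg 0: a=-3, c=M0/2=0, d=(M1−M0)/(6·3)=1/21, b=Δ0−h0·(2M0+M1)/6=-23/21
seg 1: a=-5, c=M1/2=3/7, d=(M2−M1)/(6·2)=-1/84, b=Δ1−h1·(2M1+M2)/6=4/21
seg 2: a=-3, c=M2/2=5/14, d=(M3−M2)/(6·1)=-5/42, b=Δ2−h2·(2M2+M3)/6=37/21
t_q=9/4 → seg 0, τ=9/4; S=-3+-23/21·τ+0·τ²+1/21·τ³=-315/64

  seg 0: a=-3 b=-23/21 c=0 d=1/21
  seg 1: a=-5 b=4/21 c=3/7 d=-1/84
  seg 2: a=-3 b=37/21 c=5/14 d=-5/42
S(9/4) = -315/64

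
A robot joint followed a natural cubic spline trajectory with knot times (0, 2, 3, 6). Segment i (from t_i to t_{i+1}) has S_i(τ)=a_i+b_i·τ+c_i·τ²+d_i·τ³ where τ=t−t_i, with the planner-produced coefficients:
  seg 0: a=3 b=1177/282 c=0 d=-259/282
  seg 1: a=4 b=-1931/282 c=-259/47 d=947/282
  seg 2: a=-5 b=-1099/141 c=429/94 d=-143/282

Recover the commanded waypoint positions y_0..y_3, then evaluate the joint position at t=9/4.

y_0=3 y_1=4 y_2=-5 y_3=-1
S(9/4) = 12009/6016

y_0 = S_0(0) = a_0 = 3
y_1 = S_1(0) = a_1 = 4
y_2 = S_2(0) = a_2 = -5
y_3 = S_2(3) = -1
t_q=9/4 is in segment 1 (τ=1/4); S_1(τ)=12009/6016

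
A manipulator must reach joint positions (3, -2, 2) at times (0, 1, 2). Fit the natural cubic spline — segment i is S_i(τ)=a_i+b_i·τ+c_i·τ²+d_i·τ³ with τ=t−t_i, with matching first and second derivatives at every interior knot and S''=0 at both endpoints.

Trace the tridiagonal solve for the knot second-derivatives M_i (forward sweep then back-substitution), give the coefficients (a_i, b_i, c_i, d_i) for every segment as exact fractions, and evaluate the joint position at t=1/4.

Δ: Δ0=-5, Δ1=4
row 1: diag=4, rhs=54; c'=1/4, d'=27/2
back: M1=27/2
M: M0=0, M1=27/2, M2=0
seg 0: a=3, c=M0/2=0, d=(M1−M0)/(6·1)=9/4, b=Δ0−h0·(2M0+M1)/6=-29/4
seg 1: a=-2, c=M1/2=27/4, d=(M2−M1)/(6·1)=-9/4, b=Δ1−h1·(2M1+M2)/6=-1/2
t_q=1/4 → seg 0, τ=1/4; S=3+-29/4·τ+0·τ²+9/4·τ³=313/256

  seg 0: a=3 b=-29/4 c=0 d=9/4
  seg 1: a=-2 b=-1/2 c=27/4 d=-9/4
S(1/4) = 313/256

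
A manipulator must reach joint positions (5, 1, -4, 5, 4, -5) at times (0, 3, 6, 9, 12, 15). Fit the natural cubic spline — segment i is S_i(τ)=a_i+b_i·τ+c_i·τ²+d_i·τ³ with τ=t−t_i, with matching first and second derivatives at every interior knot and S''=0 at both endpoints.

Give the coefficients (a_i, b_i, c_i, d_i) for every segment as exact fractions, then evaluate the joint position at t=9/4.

Δ: Δ0=-4/3, Δ1=-5/3, Δ2=3, Δ3=-1/3, Δ4=-3
row 1: diag=12, rhs=-2; c'=1/4, d'=-1/6
row 2: denom=12−3·1/4=45/4; d'=(28−3·-1/6)/(45/4)=38/15
row 3: denom=12−3·4/15=56/5; d'=(-20−3·38/15)/(56/5)=-69/28
row 4: denom=12−3·15/56=627/56; d'=(-16−3·-69/28)/(627/56)=-482/627
back: M4=-482/627
back: M3=-69/28−15/56·-482/627=-472/209
back: M2=38/15−4/15·-472/209=1966/627
back: M1=-1/6−1/4·1966/627=-596/627
M: M0=0, M1=-596/627, M2=1966/627, M3=-472/209, M4=-482/627, M5=0
seg 0: a=5, c=M0/2=0, d=(M1−M0)/(6·3)=-298/5643, b=Δ0−h0·(2M0+M1)/6=-538/627
seg 1: a=1, c=M1/2=-298/627, d=(M2−M1)/(6·3)=427/1881, b=Δ1−h1·(2M1+M2)/6=-1432/627
seg 2: a=-4, c=M2/2=983/627, d=(M3−M2)/(6·3)=-89/297, b=Δ2−h2·(2M2+M3)/6=623/627
seg 3: a=5, c=M3/2=-236/209, d=(M4−M3)/(6·3)=467/5643, b=Δ3−h3·(2M3+M4)/6=1448/627
seg 4: a=4, c=M4/2=-241/627, d=(M5−M4)/(6·3)=241/5643, b=Δ4−h4·(2M4+M5)/6=-1399/627
t_q=9/4 → seg 0, τ=9/4; S=5+-538/627·τ+0·τ²+-298/5643·τ³=16505/6688

  seg 0: a=5 b=-538/627 c=0 d=-298/5643
  seg 1: a=1 b=-1432/627 c=-298/627 d=427/1881
  seg 2: a=-4 b=623/627 c=983/627 d=-89/297
  seg 3: a=5 b=1448/627 c=-236/209 d=467/5643
  seg 4: a=4 b=-1399/627 c=-241/627 d=241/5643
S(9/4) = 16505/6688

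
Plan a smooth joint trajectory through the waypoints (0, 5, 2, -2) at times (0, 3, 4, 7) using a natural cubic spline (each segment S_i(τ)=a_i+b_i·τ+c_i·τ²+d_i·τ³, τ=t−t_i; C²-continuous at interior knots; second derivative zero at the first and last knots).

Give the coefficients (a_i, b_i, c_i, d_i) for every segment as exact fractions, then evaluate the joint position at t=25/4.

  seg 0: a=0 b=74/21 c=0 d=-13/63
  seg 1: a=5 b=-43/21 c=-13/7 d=19/21
  seg 2: a=2 b=-64/21 c=6/7 d=-2/21
S(25/4) = -359/224

Δ: Δ0=5/3, Δ1=-3, Δ2=-4/3
row 1: diag=8, rhs=-28; c'=1/8, d'=-7/2
row 2: denom=8−1·1/8=63/8; d'=(10−1·-7/2)/(63/8)=12/7
back: M2=12/7
back: M1=-7/2−1/8·12/7=-26/7
M: M0=0, M1=-26/7, M2=12/7, M3=0
seg 0: a=0, c=M0/2=0, d=(M1−M0)/(6·3)=-13/63, b=Δ0−h0·(2M0+M1)/6=74/21
seg 1: a=5, c=M1/2=-13/7, d=(M2−M1)/(6·1)=19/21, b=Δ1−h1·(2M1+M2)/6=-43/21
seg 2: a=2, c=M2/2=6/7, d=(M3−M2)/(6·3)=-2/21, b=Δ2−h2·(2M2+M3)/6=-64/21
t_q=25/4 → seg 2, τ=9/4; S=2+-64/21·τ+6/7·τ²+-2/21·τ³=-359/224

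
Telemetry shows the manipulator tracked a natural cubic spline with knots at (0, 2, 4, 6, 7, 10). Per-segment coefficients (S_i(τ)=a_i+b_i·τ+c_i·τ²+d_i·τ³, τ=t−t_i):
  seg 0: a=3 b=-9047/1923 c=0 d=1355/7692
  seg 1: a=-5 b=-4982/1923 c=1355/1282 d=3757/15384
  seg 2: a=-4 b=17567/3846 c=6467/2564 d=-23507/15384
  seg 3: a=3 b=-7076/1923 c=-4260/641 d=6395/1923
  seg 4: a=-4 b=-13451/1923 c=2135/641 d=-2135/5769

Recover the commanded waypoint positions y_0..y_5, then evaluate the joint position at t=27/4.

y_0 = S_0(0) = a_0 = 3
y_1 = S_1(0) = a_1 = -5
y_2 = S_2(0) = a_2 = -4
y_3 = S_3(0) = a_3 = 3
y_4 = S_4(0) = a_4 = -4
y_5 = S_4(3) = -5
t_q=27/4 is in segment 3 (τ=3/4); S_3(τ)=-85949/41024

y_0=3 y_1=-5 y_2=-4 y_3=3 y_4=-4 y_5=-5
S(27/4) = -85949/41024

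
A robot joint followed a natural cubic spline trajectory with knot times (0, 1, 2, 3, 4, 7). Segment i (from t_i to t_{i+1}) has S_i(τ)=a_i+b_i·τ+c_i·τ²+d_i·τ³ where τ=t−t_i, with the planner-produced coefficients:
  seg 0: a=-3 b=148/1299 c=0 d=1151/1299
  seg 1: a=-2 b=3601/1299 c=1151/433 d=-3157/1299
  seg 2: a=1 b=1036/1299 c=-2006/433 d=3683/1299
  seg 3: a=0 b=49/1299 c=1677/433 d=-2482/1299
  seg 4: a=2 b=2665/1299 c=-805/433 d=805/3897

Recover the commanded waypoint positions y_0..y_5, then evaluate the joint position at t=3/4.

y_0 = S_0(0) = a_0 = -3
y_1 = S_1(0) = a_1 = -2
y_2 = S_2(0) = a_2 = 1
y_3 = S_3(0) = a_3 = 0
y_4 = S_4(0) = a_4 = 2
y_5 = S_4(3) = -3
t_q=3/4 is in segment 0 (τ=3/4); S_0(τ)=-70409/27712

y_0=-3 y_1=-2 y_2=1 y_3=0 y_4=2 y_5=-3
S(3/4) = -70409/27712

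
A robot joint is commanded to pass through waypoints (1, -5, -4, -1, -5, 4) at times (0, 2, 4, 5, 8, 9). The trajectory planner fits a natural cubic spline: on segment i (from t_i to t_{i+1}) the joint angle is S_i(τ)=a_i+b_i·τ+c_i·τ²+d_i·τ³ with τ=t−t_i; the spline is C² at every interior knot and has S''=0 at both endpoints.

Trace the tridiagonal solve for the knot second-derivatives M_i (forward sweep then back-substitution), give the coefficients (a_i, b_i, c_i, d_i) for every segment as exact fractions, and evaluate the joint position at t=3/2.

Δ: Δ0=-3, Δ1=1/2, Δ2=3, Δ3=-4/3, Δ4=9
row 1: diag=8, rhs=21; c'=1/4, d'=21/8
row 2: denom=6−2·1/4=11/2; d'=(15−2·21/8)/(11/2)=39/22
row 3: denom=8−1·2/11=86/11; d'=(-26−1·39/22)/(86/11)=-611/172
row 4: denom=8−3·33/86=589/86; d'=(62−3·-611/172)/(589/86)=12497/1178
back: M4=12497/1178
back: M3=-611/172−33/86·12497/1178=-4490/589
back: M2=39/22−2/11·-4490/589=3721/1178
back: M1=21/8−1/4·3721/1178=1081/589
M: M0=0, M1=1081/589, M2=3721/1178, M3=-4490/589, M4=12497/1178, M5=0
seg 0: a=1, c=M0/2=0, d=(M1−M0)/(6·2)=1081/7068, b=Δ0−h0·(2M0+M1)/6=-6382/1767
seg 1: a=-5, c=M1/2=1081/1178, d=(M2−M1)/(6·2)=1559/14136, b=Δ1−h1·(2M1+M2)/6=-3139/1767
seg 2: a=-4, c=M2/2=3721/2356, d=(M3−M2)/(6·1)=-12701/7068, b=Δ2−h2·(2M2+M3)/6=11371/3534
seg 3: a=-1, c=M3/2=-2245/589, d=(M4−M3)/(6·3)=7159/7068, b=Δ3−h3·(2M3+M4)/6=6965/7068
seg 4: a=-5, c=M4/2=12497/2356, d=(M5−M4)/(6·1)=-12497/7068, b=Δ4−h4·(2M4+M5)/6=19309/3534
t_q=3/2 → seg 0, τ=3/2; S=1+-6382/1767·τ+0·τ²+1081/7068·τ³=-73535/18848

  seg 0: a=1 b=-6382/1767 c=0 d=1081/7068
  seg 1: a=-5 b=-3139/1767 c=1081/1178 d=1559/14136
  seg 2: a=-4 b=11371/3534 c=3721/2356 d=-12701/7068
  seg 3: a=-1 b=6965/7068 c=-2245/589 d=7159/7068
  seg 4: a=-5 b=19309/3534 c=12497/2356 d=-12497/7068
S(3/2) = -73535/18848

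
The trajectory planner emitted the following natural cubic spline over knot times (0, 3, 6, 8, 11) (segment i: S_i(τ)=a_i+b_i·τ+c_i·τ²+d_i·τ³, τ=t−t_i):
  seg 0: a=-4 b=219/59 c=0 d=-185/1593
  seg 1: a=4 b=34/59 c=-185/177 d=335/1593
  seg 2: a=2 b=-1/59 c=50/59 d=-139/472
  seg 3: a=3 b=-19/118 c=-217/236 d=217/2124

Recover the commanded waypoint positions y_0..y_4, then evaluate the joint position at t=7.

y_0 = S_0(0) = a_0 = -4
y_1 = S_1(0) = a_1 = 4
y_2 = S_2(0) = a_2 = 2
y_3 = S_3(0) = a_3 = 3
y_4 = S_3(3) = -3
t_q=7 is in segment 2 (τ=1); S_2(τ)=1197/472

y_0=-4 y_1=4 y_2=2 y_3=3 y_4=-3
S(7) = 1197/472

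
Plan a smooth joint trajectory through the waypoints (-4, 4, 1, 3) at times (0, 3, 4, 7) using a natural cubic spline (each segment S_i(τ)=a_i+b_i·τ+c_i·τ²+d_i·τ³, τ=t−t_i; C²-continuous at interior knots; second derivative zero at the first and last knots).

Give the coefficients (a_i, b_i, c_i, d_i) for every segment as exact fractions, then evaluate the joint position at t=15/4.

  seg 0: a=-4 b=5 c=0 d=-7/27
  seg 1: a=4 b=-2 c=-7/3 d=4/3
  seg 2: a=1 b=-8/3 c=5/3 d=-5/27
S(15/4) = 7/4

Δ: Δ0=8/3, Δ1=-3, Δ2=2/3
row 1: diag=8, rhs=-34; c'=1/8, d'=-17/4
row 2: denom=8−1·1/8=63/8; d'=(22−1·-17/4)/(63/8)=10/3
back: M2=10/3
back: M1=-17/4−1/8·10/3=-14/3
M: M0=0, M1=-14/3, M2=10/3, M3=0
seg 0: a=-4, c=M0/2=0, d=(M1−M0)/(6·3)=-7/27, b=Δ0−h0·(2M0+M1)/6=5
seg 1: a=4, c=M1/2=-7/3, d=(M2−M1)/(6·1)=4/3, b=Δ1−h1·(2M1+M2)/6=-2
seg 2: a=1, c=M2/2=5/3, d=(M3−M2)/(6·3)=-5/27, b=Δ2−h2·(2M2+M3)/6=-8/3
t_q=15/4 → seg 1, τ=3/4; S=4+-2·τ+-7/3·τ²+4/3·τ³=7/4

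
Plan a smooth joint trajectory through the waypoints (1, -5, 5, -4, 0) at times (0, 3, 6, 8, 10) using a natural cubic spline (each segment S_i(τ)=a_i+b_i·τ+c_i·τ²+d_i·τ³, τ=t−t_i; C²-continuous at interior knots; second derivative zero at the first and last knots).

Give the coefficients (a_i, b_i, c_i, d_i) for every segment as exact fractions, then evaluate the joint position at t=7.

Δ: Δ0=-2, Δ1=10/3, Δ2=-9/2, Δ3=2
row 1: diag=12, rhs=32; c'=1/4, d'=8/3
row 2: denom=10−3·1/4=37/4; d'=(-47−3·8/3)/(37/4)=-220/37
row 3: denom=8−2·8/37=280/37; d'=(39−2·-220/37)/(280/37)=269/40
back: M3=269/40
back: M2=-220/37−8/37·269/40=-37/5
back: M1=8/3−1/4·-37/5=271/60
M: M0=0, M1=271/60, M2=-37/5, M3=269/40, M4=0
seg 0: a=1, c=M0/2=0, d=(M1−M0)/(6·3)=271/1080, b=Δ0−h0·(2M0+M1)/6=-511/120
seg 1: a=-5, c=M1/2=271/120, d=(M2−M1)/(6·3)=-143/216, b=Δ1−h1·(2M1+M2)/6=151/60
seg 2: a=5, c=M2/2=-37/10, d=(M3−M2)/(6·2)=113/96, b=Δ2−h2·(2M2+M3)/6=-217/120
seg 3: a=-4, c=M3/2=269/80, d=(M4−M3)/(6·2)=-269/480, b=Δ3−h3·(2M3+M4)/6=-149/60
t_q=7 → seg 2, τ=1; S=5+-217/120·τ+-37/10·τ²+113/96·τ³=107/160

  seg 0: a=1 b=-511/120 c=0 d=271/1080
  seg 1: a=-5 b=151/60 c=271/120 d=-143/216
  seg 2: a=5 b=-217/120 c=-37/10 d=113/96
  seg 3: a=-4 b=-149/60 c=269/80 d=-269/480
S(7) = 107/160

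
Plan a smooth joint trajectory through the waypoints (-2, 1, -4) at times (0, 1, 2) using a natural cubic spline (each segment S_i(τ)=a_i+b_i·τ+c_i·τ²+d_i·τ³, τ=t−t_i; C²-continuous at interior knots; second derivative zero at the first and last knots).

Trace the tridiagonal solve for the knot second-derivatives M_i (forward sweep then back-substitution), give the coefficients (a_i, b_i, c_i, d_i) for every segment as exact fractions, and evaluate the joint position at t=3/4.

  seg 0: a=-2 b=5 c=0 d=-2
  seg 1: a=1 b=-1 c=-6 d=2
S(3/4) = 29/32

Δ: Δ0=3, Δ1=-5
row 1: diag=4, rhs=-48; c'=1/4, d'=-12
back: M1=-12
M: M0=0, M1=-12, M2=0
seg 0: a=-2, c=M0/2=0, d=(M1−M0)/(6·1)=-2, b=Δ0−h0·(2M0+M1)/6=5
seg 1: a=1, c=M1/2=-6, d=(M2−M1)/(6·1)=2, b=Δ1−h1·(2M1+M2)/6=-1
t_q=3/4 → seg 0, τ=3/4; S=-2+5·τ+0·τ²+-2·τ³=29/32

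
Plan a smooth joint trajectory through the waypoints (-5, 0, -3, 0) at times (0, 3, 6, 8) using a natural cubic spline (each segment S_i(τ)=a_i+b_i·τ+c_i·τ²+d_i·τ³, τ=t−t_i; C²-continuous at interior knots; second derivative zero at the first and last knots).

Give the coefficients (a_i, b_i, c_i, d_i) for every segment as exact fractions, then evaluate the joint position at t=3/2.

Δ: Δ0=5/3, Δ1=-1, Δ2=3/2
row 1: diag=12, rhs=-16; c'=1/4, d'=-4/3
row 2: denom=10−3·1/4=37/4; d'=(15−3·-4/3)/(37/4)=76/37
back: M2=76/37
back: M1=-4/3−1/4·76/37=-205/111
M: M0=0, M1=-205/111, M2=76/37, M3=0
seg 0: a=-5, c=M0/2=0, d=(M1−M0)/(6·3)=-205/1998, b=Δ0−h0·(2M0+M1)/6=575/222
seg 1: a=0, c=M1/2=-205/222, d=(M2−M1)/(6·3)=433/1998, b=Δ1−h1·(2M1+M2)/6=-20/111
seg 2: a=-3, c=M2/2=38/37, d=(M3−M2)/(6·2)=-19/111, b=Δ2−h2·(2M2+M3)/6=29/222
t_q=3/2 → seg 0, τ=3/2; S=-5+575/222·τ+0·τ²+-205/1998·τ³=-865/592

  seg 0: a=-5 b=575/222 c=0 d=-205/1998
  seg 1: a=0 b=-20/111 c=-205/222 d=433/1998
  seg 2: a=-3 b=29/222 c=38/37 d=-19/111
S(3/2) = -865/592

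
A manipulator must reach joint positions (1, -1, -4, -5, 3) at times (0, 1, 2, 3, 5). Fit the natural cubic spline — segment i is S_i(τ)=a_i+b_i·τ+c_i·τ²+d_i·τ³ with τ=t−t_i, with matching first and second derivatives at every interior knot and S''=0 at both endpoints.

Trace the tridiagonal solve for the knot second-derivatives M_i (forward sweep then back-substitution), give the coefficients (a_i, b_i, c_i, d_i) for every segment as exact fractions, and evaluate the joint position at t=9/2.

  seg 0: a=1 b=-71/43 c=0 d=-15/43
  seg 1: a=-1 b=-116/43 c=-45/43 d=32/43
  seg 2: a=-4 b=-110/43 c=51/43 d=16/43
  seg 3: a=-5 b=40/43 c=99/43 d=-33/86
S(9/2) = 193/688

Δ: Δ0=-2, Δ1=-3, Δ2=-1, Δ3=4
row 1: diag=4, rhs=-6; c'=1/4, d'=-3/2
row 2: denom=4−1·1/4=15/4; d'=(12−1·-3/2)/(15/4)=18/5
row 3: denom=6−1·4/15=86/15; d'=(30−1·18/5)/(86/15)=198/43
back: M3=198/43
back: M2=18/5−4/15·198/43=102/43
back: M1=-3/2−1/4·102/43=-90/43
M: M0=0, M1=-90/43, M2=102/43, M3=198/43, M4=0
seg 0: a=1, c=M0/2=0, d=(M1−M0)/(6·1)=-15/43, b=Δ0−h0·(2M0+M1)/6=-71/43
seg 1: a=-1, c=M1/2=-45/43, d=(M2−M1)/(6·1)=32/43, b=Δ1−h1·(2M1+M2)/6=-116/43
seg 2: a=-4, c=M2/2=51/43, d=(M3−M2)/(6·1)=16/43, b=Δ2−h2·(2M2+M3)/6=-110/43
seg 3: a=-5, c=M3/2=99/43, d=(M4−M3)/(6·2)=-33/86, b=Δ3−h3·(2M3+M4)/6=40/43
t_q=9/2 → seg 3, τ=3/2; S=-5+40/43·τ+99/43·τ²+-33/86·τ³=193/688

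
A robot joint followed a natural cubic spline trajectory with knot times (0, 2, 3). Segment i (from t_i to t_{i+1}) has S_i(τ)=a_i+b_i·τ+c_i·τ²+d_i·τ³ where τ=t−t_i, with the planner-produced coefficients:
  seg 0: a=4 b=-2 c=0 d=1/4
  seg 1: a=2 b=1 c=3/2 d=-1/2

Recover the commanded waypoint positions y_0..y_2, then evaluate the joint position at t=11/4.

y_0 = S_0(0) = a_0 = 4
y_1 = S_1(0) = a_1 = 2
y_2 = S_1(1) = 4
t_q=11/4 is in segment 1 (τ=3/4); S_1(τ)=433/128

y_0=4 y_1=2 y_2=4
S(11/4) = 433/128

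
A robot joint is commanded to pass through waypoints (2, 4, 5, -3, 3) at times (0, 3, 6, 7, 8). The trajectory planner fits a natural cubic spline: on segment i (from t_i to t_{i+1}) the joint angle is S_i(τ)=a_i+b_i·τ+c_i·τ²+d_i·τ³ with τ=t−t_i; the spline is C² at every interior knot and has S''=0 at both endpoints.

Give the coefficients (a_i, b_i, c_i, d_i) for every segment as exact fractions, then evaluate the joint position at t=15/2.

Δ: Δ0=2/3, Δ1=1/3, Δ2=-8, Δ3=6
row 1: diag=12, rhs=-2; c'=1/4, d'=-1/6
row 2: denom=8−3·1/4=29/4; d'=(-50−3·-1/6)/(29/4)=-198/29
row 3: denom=4−1·4/29=112/29; d'=(84−1·-198/29)/(112/29)=1317/56
back: M3=1317/56
back: M2=-198/29−4/29·1317/56=-141/14
back: M1=-1/6−1/4·-141/14=395/168
M: M0=0, M1=395/168, M2=-141/14, M3=1317/56, M4=0
seg 0: a=2, c=M0/2=0, d=(M1−M0)/(6·3)=395/3024, b=Δ0−h0·(2M0+M1)/6=-57/112
seg 1: a=4, c=M1/2=395/336, d=(M2−M1)/(6·3)=-2087/3024, b=Δ1−h1·(2M1+M2)/6=169/56
seg 2: a=5, c=M2/2=-141/28, d=(M3−M2)/(6·1)=627/112, b=Δ2−h2·(2M2+M3)/6=-137/16
seg 3: a=-3, c=M3/2=1317/112, d=(M4−M3)/(6·1)=-439/112, b=Δ3−h3·(2M3+M4)/6=-103/56
t_q=15/2 → seg 3, τ=1/2; S=-3+-103/56·τ+1317/112·τ²+-439/112·τ³=-1317/896

  seg 0: a=2 b=-57/112 c=0 d=395/3024
  seg 1: a=4 b=169/56 c=395/336 d=-2087/3024
  seg 2: a=5 b=-137/16 c=-141/28 d=627/112
  seg 3: a=-3 b=-103/56 c=1317/112 d=-439/112
S(15/2) = -1317/896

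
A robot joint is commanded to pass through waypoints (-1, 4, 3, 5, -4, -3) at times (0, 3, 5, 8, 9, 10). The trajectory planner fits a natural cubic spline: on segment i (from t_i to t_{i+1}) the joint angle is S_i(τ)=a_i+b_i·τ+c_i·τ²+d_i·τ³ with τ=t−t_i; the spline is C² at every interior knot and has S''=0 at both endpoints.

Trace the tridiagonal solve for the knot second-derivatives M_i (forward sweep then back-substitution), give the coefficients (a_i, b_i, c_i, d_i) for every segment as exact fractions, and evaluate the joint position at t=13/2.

  seg 0: a=-1 b=3617/1308 c=0 d=-479/3924
  seg 1: a=4 b=-347/654 c=-479/436 d=1457/2616
  seg 2: a=3 b=575/327 c=489/218 d=-1705/1962
  seg 3: a=5 b=-5393/654 c=-608/109 d=3155/654
  seg 4: a=-4 b=-1612/327 c=1939/218 d=-1939/654
S(13/2) = 13519/1744

Δ: Δ0=5/3, Δ1=-1/2, Δ2=2/3, Δ3=-9, Δ4=1
row 1: diag=10, rhs=-13; c'=1/5, d'=-13/10
row 2: denom=10−2·1/5=48/5; d'=(7−2·-13/10)/(48/5)=1
row 3: denom=8−3·5/16=113/16; d'=(-58−3·1)/(113/16)=-976/113
row 4: denom=4−1·16/113=436/113; d'=(60−1·-976/113)/(436/113)=1939/109
back: M4=1939/109
back: M3=-976/113−16/113·1939/109=-1216/109
back: M2=1−5/16·-1216/109=489/109
back: M1=-13/10−1/5·489/109=-479/218
M: M0=0, M1=-479/218, M2=489/109, M3=-1216/109, M4=1939/109, M5=0
seg 0: a=-1, c=M0/2=0, d=(M1−M0)/(6·3)=-479/3924, b=Δ0−h0·(2M0+M1)/6=3617/1308
seg 1: a=4, c=M1/2=-479/436, d=(M2−M1)/(6·2)=1457/2616, b=Δ1−h1·(2M1+M2)/6=-347/654
seg 2: a=3, c=M2/2=489/218, d=(M3−M2)/(6·3)=-1705/1962, b=Δ2−h2·(2M2+M3)/6=575/327
seg 3: a=5, c=M3/2=-608/109, d=(M4−M3)/(6·1)=3155/654, b=Δ3−h3·(2M3+M4)/6=-5393/654
seg 4: a=-4, c=M4/2=1939/218, d=(M5−M4)/(6·1)=-1939/654, b=Δ4−h4·(2M4+M5)/6=-1612/327
t_q=13/2 → seg 2, τ=3/2; S=3+575/327·τ+489/218·τ²+-1705/1962·τ³=13519/1744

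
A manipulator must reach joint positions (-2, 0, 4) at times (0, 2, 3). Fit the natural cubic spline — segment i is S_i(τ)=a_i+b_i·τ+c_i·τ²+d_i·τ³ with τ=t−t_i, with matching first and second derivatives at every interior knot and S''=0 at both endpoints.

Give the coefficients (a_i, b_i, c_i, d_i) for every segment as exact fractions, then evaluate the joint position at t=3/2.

Δ: Δ0=1, Δ1=4
row 1: diag=6, rhs=18; c'=1/6, d'=3
back: M1=3
M: M0=0, M1=3, M2=0
seg 0: a=-2, c=M0/2=0, d=(M1−M0)/(6·2)=1/4, b=Δ0−h0·(2M0+M1)/6=0
seg 1: a=0, c=M1/2=3/2, d=(M2−M1)/(6·1)=-1/2, b=Δ1−h1·(2M1+M2)/6=3
t_q=3/2 → seg 0, τ=3/2; S=-2+0·τ+0·τ²+1/4·τ³=-37/32

  seg 0: a=-2 b=0 c=0 d=1/4
  seg 1: a=0 b=3 c=3/2 d=-1/2
S(3/2) = -37/32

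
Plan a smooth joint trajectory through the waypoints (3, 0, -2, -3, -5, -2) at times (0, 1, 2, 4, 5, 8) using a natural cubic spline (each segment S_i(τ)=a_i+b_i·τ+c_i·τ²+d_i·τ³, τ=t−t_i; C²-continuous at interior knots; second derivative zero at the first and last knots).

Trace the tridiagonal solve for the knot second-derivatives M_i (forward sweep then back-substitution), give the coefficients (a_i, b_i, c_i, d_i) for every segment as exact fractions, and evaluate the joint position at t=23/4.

  seg 0: a=3 b=-6017/1906 c=0 d=299/1906
  seg 1: a=0 b=-2560/953 c=897/1906 d=411/1906
  seg 2: a=-2 b=-2093/1906 c=1065/953 d=-390/953
  seg 3: a=-3 b=-2933/1906 c=-1275/953 d=1671/1906
  seg 4: a=-5 b=-1510/953 c=2463/1906 d=-821/5718
S(23/4) = -673601/121984

Δ: Δ0=-3, Δ1=-2, Δ2=-1/2, Δ3=-2, Δ4=1
row 1: diag=4, rhs=6; c'=1/4, d'=3/2
row 2: denom=6−1·1/4=23/4; d'=(9−1·3/2)/(23/4)=30/23
row 3: denom=6−2·8/23=122/23; d'=(-9−2·30/23)/(122/23)=-267/122
row 4: denom=8−1·23/122=953/122; d'=(18−1·-267/122)/(953/122)=2463/953
back: M4=2463/953
back: M3=-267/122−23/122·2463/953=-2550/953
back: M2=30/23−8/23·-2550/953=2130/953
back: M1=3/2−1/4·2130/953=897/953
M: M0=0, M1=897/953, M2=2130/953, M3=-2550/953, M4=2463/953, M5=0
seg 0: a=3, c=M0/2=0, d=(M1−M0)/(6·1)=299/1906, b=Δ0−h0·(2M0+M1)/6=-6017/1906
seg 1: a=0, c=M1/2=897/1906, d=(M2−M1)/(6·1)=411/1906, b=Δ1−h1·(2M1+M2)/6=-2560/953
seg 2: a=-2, c=M2/2=1065/953, d=(M3−M2)/(6·2)=-390/953, b=Δ2−h2·(2M2+M3)/6=-2093/1906
seg 3: a=-3, c=M3/2=-1275/953, d=(M4−M3)/(6·1)=1671/1906, b=Δ3−h3·(2M3+M4)/6=-2933/1906
seg 4: a=-5, c=M4/2=2463/1906, d=(M5−M4)/(6·3)=-821/5718, b=Δ4−h4·(2M4+M5)/6=-1510/953
t_q=23/4 → seg 4, τ=3/4; S=-5+-1510/953·τ+2463/1906·τ²+-821/5718·τ³=-673601/121984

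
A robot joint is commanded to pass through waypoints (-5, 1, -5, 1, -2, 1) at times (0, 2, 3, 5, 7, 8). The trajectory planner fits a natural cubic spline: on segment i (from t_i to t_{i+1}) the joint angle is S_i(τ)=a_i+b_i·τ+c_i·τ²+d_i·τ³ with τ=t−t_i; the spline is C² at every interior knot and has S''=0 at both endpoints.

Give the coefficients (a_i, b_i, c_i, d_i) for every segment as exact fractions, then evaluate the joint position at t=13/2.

  seg 0: a=-5 b=2361/349 c=0 d=-657/698
  seg 1: a=1 b=-1581/349 c=-1971/349 d=1458/349
  seg 2: a=-5 b=-1149/349 c=2403/349 d=-1305/698
  seg 3: a=1 b=633/349 c=-1512/349 d=3735/2792
  seg 4: a=-2 b=375/698 c=5157/1396 d=-1719/1396
S(13/2) = -33779/22336

Δ: Δ0=3, Δ1=-6, Δ2=3, Δ3=-3/2, Δ4=3
row 1: diag=6, rhs=-54; c'=1/6, d'=-9
row 2: denom=6−1·1/6=35/6; d'=(54−1·-9)/(35/6)=54/5
row 3: denom=8−2·12/35=256/35; d'=(-27−2·54/5)/(256/35)=-1701/256
row 4: denom=6−2·35/128=349/64; d'=(27−2·-1701/256)/(349/64)=5157/698
back: M4=5157/698
back: M3=-1701/256−35/128·5157/698=-3024/349
back: M2=54/5−12/35·-3024/349=4806/349
back: M1=-9−1/6·4806/349=-3942/349
M: M0=0, M1=-3942/349, M2=4806/349, M3=-3024/349, M4=5157/698, M5=0
seg 0: a=-5, c=M0/2=0, d=(M1−M0)/(6·2)=-657/698, b=Δ0−h0·(2M0+M1)/6=2361/349
seg 1: a=1, c=M1/2=-1971/349, d=(M2−M1)/(6·1)=1458/349, b=Δ1−h1·(2M1+M2)/6=-1581/349
seg 2: a=-5, c=M2/2=2403/349, d=(M3−M2)/(6·2)=-1305/698, b=Δ2−h2·(2M2+M3)/6=-1149/349
seg 3: a=1, c=M3/2=-1512/349, d=(M4−M3)/(6·2)=3735/2792, b=Δ3−h3·(2M3+M4)/6=633/349
seg 4: a=-2, c=M4/2=5157/1396, d=(M5−M4)/(6·1)=-1719/1396, b=Δ4−h4·(2M4+M5)/6=375/698
t_q=13/2 → seg 3, τ=3/2; S=1+633/349·τ+-1512/349·τ²+3735/2792·τ³=-33779/22336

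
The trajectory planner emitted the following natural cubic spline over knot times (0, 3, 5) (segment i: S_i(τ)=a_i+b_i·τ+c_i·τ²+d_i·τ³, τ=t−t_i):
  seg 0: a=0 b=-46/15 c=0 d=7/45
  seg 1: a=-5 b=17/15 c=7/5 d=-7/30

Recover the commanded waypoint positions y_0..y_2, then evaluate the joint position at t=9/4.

y_0=0 y_1=-5 y_2=1
S(9/4) = -1641/320

y_0 = S_0(0) = a_0 = 0
y_1 = S_1(0) = a_1 = -5
y_2 = S_1(2) = 1
t_q=9/4 is in segment 0 (τ=9/4); S_0(τ)=-1641/320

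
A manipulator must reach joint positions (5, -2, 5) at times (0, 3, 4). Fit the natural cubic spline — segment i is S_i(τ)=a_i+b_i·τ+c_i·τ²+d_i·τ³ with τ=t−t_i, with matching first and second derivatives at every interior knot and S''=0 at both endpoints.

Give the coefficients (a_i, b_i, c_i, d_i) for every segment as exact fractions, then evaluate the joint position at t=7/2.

  seg 0: a=5 b=-35/6 c=0 d=7/18
  seg 1: a=-2 b=14/3 c=7/2 d=-7/6
S(7/2) = 17/16

Δ: Δ0=-7/3, Δ1=7
row 1: diag=8, rhs=56; c'=1/8, d'=7
back: M1=7
M: M0=0, M1=7, M2=0
seg 0: a=5, c=M0/2=0, d=(M1−M0)/(6·3)=7/18, b=Δ0−h0·(2M0+M1)/6=-35/6
seg 1: a=-2, c=M1/2=7/2, d=(M2−M1)/(6·1)=-7/6, b=Δ1−h1·(2M1+M2)/6=14/3
t_q=7/2 → seg 1, τ=1/2; S=-2+14/3·τ+7/2·τ²+-7/6·τ³=17/16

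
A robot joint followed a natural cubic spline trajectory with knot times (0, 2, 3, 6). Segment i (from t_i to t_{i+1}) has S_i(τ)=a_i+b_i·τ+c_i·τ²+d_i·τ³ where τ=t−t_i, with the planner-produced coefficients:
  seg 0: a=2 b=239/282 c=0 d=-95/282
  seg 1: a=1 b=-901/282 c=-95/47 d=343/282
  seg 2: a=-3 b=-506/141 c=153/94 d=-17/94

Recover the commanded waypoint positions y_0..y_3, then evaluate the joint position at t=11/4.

y_0 = S_0(0) = a_0 = 2
y_1 = S_1(0) = a_1 = 1
y_2 = S_2(0) = a_2 = -3
y_3 = S_2(3) = -4
t_q=11/4 is in segment 1 (τ=3/4); S_1(τ)=-12153/6016

y_0=2 y_1=1 y_2=-3 y_3=-4
S(11/4) = -12153/6016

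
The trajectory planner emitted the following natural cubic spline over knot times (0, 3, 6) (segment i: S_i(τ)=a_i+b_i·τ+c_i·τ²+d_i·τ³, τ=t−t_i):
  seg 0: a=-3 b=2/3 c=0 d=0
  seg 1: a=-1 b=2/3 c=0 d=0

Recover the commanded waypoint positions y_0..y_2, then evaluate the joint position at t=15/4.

y_0 = S_0(0) = a_0 = -3
y_1 = S_1(0) = a_1 = -1
y_2 = S_1(3) = 1
t_q=15/4 is in segment 1 (τ=3/4); S_1(τ)=-1/2

y_0=-3 y_1=-1 y_2=1
S(15/4) = -1/2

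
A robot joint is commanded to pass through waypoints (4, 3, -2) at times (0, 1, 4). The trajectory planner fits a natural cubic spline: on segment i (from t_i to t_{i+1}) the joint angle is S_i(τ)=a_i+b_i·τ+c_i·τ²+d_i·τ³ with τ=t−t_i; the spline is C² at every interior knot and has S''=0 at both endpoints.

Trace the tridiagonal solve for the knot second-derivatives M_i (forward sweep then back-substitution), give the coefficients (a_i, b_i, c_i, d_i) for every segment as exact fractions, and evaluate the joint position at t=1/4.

  seg 0: a=4 b=-11/12 c=0 d=-1/12
  seg 1: a=3 b=-7/6 c=-1/4 d=1/36
S(1/4) = 965/256

Δ: Δ0=-1, Δ1=-5/3
row 1: diag=8, rhs=-4; c'=3/8, d'=-1/2
back: M1=-1/2
M: M0=0, M1=-1/2, M2=0
seg 0: a=4, c=M0/2=0, d=(M1−M0)/(6·1)=-1/12, b=Δ0−h0·(2M0+M1)/6=-11/12
seg 1: a=3, c=M1/2=-1/4, d=(M2−M1)/(6·3)=1/36, b=Δ1−h1·(2M1+M2)/6=-7/6
t_q=1/4 → seg 0, τ=1/4; S=4+-11/12·τ+0·τ²+-1/12·τ³=965/256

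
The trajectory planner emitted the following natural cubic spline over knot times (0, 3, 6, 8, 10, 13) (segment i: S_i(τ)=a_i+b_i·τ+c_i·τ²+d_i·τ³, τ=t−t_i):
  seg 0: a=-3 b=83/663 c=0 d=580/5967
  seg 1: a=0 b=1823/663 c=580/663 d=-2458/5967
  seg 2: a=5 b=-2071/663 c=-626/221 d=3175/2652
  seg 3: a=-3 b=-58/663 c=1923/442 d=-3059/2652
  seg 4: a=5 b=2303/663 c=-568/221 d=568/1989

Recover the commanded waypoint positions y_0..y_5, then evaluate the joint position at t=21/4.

y_0 = S_0(0) = a_0 = -3
y_1 = S_1(0) = a_1 = 0
y_2 = S_2(0) = a_2 = 5
y_3 = S_3(0) = a_3 = -3
y_4 = S_4(0) = a_4 = 5
y_5 = S_4(3) = 0
t_q=21/4 is in segment 1 (τ=9/4); S_1(τ)=41889/7072

y_0=-3 y_1=0 y_2=5 y_3=-3 y_4=5 y_5=0
S(21/4) = 41889/7072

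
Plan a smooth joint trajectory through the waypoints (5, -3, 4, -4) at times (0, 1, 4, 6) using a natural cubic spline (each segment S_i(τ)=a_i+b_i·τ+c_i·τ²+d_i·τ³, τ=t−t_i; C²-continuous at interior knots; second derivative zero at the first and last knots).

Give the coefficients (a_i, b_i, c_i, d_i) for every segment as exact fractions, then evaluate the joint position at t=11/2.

  seg 0: a=5 b=-2071/213 c=0 d=367/213
  seg 1: a=-3 b=-970/213 c=367/71 d=-68/71
  seg 2: a=4 b=128/213 c=-245/71 d=245/426
S(11/2) = -1047/1136

Δ: Δ0=-8, Δ1=7/3, Δ2=-4
row 1: diag=8, rhs=62; c'=3/8, d'=31/4
row 2: denom=10−3·3/8=71/8; d'=(-38−3·31/4)/(71/8)=-490/71
back: M2=-490/71
back: M1=31/4−3/8·-490/71=734/71
M: M0=0, M1=734/71, M2=-490/71, M3=0
seg 0: a=5, c=M0/2=0, d=(M1−M0)/(6·1)=367/213, b=Δ0−h0·(2M0+M1)/6=-2071/213
seg 1: a=-3, c=M1/2=367/71, d=(M2−M1)/(6·3)=-68/71, b=Δ1−h1·(2M1+M2)/6=-970/213
seg 2: a=4, c=M2/2=-245/71, d=(M3−M2)/(6·2)=245/426, b=Δ2−h2·(2M2+M3)/6=128/213
t_q=11/2 → seg 2, τ=3/2; S=4+128/213·τ+-245/71·τ²+245/426·τ³=-1047/1136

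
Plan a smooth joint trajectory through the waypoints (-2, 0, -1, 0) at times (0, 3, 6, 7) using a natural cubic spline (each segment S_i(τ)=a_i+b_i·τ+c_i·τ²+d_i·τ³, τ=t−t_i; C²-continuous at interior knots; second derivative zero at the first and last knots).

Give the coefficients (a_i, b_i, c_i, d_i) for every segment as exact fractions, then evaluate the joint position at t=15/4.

Δ: Δ0=2/3, Δ1=-1/3, Δ2=1
row 1: diag=12, rhs=-6; c'=1/4, d'=-1/2
row 2: denom=8−3·1/4=29/4; d'=(8−3·-1/2)/(29/4)=38/29
back: M2=38/29
back: M1=-1/2−1/4·38/29=-24/29
M: M0=0, M1=-24/29, M2=38/29, M3=0
seg 0: a=-2, c=M0/2=0, d=(M1−M0)/(6·3)=-4/87, b=Δ0−h0·(2M0+M1)/6=94/87
seg 1: a=0, c=M1/2=-12/29, d=(M2−M1)/(6·3)=31/261, b=Δ1−h1·(2M1+M2)/6=-14/87
seg 2: a=-1, c=M2/2=19/29, d=(M3−M2)/(6·1)=-19/87, b=Δ2−h2·(2M2+M3)/6=49/87
t_q=15/4 → seg 1, τ=3/4; S=0+-14/87·τ+-12/29·τ²+31/261·τ³=-563/1856

  seg 0: a=-2 b=94/87 c=0 d=-4/87
  seg 1: a=0 b=-14/87 c=-12/29 d=31/261
  seg 2: a=-1 b=49/87 c=19/29 d=-19/87
S(15/4) = -563/1856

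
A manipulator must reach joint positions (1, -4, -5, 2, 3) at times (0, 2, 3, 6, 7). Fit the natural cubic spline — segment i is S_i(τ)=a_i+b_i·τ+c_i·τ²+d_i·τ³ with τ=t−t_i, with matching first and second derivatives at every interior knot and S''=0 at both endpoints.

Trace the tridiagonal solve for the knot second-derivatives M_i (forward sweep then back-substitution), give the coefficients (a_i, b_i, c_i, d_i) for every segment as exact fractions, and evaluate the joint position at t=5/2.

  seg 0: a=1 b=-1363/483 c=0 d=311/3864
  seg 1: a=-4 b=-1793/966 c=311/644 d=103/276
  seg 2: a=-5 b=443/1932 c=258/161 d=-1741/5796
  seg 3: a=2 b=1675/966 c=-709/644 d=709/1932
S(5/2) = -24527/5152

Δ: Δ0=-5/2, Δ1=-1, Δ2=7/3, Δ3=1
row 1: diag=6, rhs=9; c'=1/6, d'=3/2
row 2: denom=8−1·1/6=47/6; d'=(20−1·3/2)/(47/6)=111/47
row 3: denom=8−3·18/47=322/47; d'=(-8−3·111/47)/(322/47)=-709/322
back: M3=-709/322
back: M2=111/47−18/47·-709/322=516/161
back: M1=3/2−1/6·516/161=311/322
M: M0=0, M1=311/322, M2=516/161, M3=-709/322, M4=0
seg 0: a=1, c=M0/2=0, d=(M1−M0)/(6·2)=311/3864, b=Δ0−h0·(2M0+M1)/6=-1363/483
seg 1: a=-4, c=M1/2=311/644, d=(M2−M1)/(6·1)=103/276, b=Δ1−h1·(2M1+M2)/6=-1793/966
seg 2: a=-5, c=M2/2=258/161, d=(M3−M2)/(6·3)=-1741/5796, b=Δ2−h2·(2M2+M3)/6=443/1932
seg 3: a=2, c=M3/2=-709/644, d=(M4−M3)/(6·1)=709/1932, b=Δ3−h3·(2M3+M4)/6=1675/966
t_q=5/2 → seg 1, τ=1/2; S=-4+-1793/966·τ+311/644·τ²+103/276·τ³=-24527/5152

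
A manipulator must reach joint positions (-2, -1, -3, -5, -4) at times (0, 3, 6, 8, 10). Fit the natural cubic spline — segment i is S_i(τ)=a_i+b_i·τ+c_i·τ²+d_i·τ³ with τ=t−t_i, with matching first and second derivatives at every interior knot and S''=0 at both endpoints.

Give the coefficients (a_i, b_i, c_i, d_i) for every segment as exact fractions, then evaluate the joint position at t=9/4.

  seg 0: a=-2 b=457/840 c=0 d=-59/2520
  seg 1: a=-1 b=-37/420 c=-59/280 d=1/168
  seg 2: a=-3 b=-143/120 c=-11/70 d=85/672
  seg 3: a=-5 b=-127/420 c=337/560 d=-337/3360
S(9/4) = -2669/2560

Δ: Δ0=1/3, Δ1=-2/3, Δ2=-1, Δ3=1/2
row 1: diag=12, rhs=-6; c'=1/4, d'=-1/2
row 2: denom=10−3·1/4=37/4; d'=(-2−3·-1/2)/(37/4)=-2/37
row 3: denom=8−2·8/37=280/37; d'=(9−2·-2/37)/(280/37)=337/280
back: M3=337/280
back: M2=-2/37−8/37·337/280=-11/35
back: M1=-1/2−1/4·-11/35=-59/140
M: M0=0, M1=-59/140, M2=-11/35, M3=337/280, M4=0
seg 0: a=-2, c=M0/2=0, d=(M1−M0)/(6·3)=-59/2520, b=Δ0−h0·(2M0+M1)/6=457/840
seg 1: a=-1, c=M1/2=-59/280, d=(M2−M1)/(6·3)=1/168, b=Δ1−h1·(2M1+M2)/6=-37/420
seg 2: a=-3, c=M2/2=-11/70, d=(M3−M2)/(6·2)=85/672, b=Δ2−h2·(2M2+M3)/6=-143/120
seg 3: a=-5, c=M3/2=337/560, d=(M4−M3)/(6·2)=-337/3360, b=Δ3−h3·(2M3+M4)/6=-127/420
t_q=9/4 → seg 0, τ=9/4; S=-2+457/840·τ+0·τ²+-59/2520·τ³=-2669/2560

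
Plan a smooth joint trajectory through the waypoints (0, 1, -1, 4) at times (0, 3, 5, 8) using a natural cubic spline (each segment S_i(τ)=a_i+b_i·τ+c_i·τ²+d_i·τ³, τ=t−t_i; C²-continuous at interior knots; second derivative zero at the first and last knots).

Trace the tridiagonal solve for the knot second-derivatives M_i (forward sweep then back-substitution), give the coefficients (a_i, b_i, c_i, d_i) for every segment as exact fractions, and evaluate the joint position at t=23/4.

Δ: Δ0=1/3, Δ1=-1, Δ2=5/3
row 1: diag=10, rhs=-8; c'=1/5, d'=-4/5
row 2: denom=10−2·1/5=48/5; d'=(16−2·-4/5)/(48/5)=11/6
back: M2=11/6
back: M1=-4/5−1/5·11/6=-7/6
M: M0=0, M1=-7/6, M2=11/6, M3=0
seg 0: a=0, c=M0/2=0, d=(M1−M0)/(6·3)=-7/108, b=Δ0−h0·(2M0+M1)/6=11/12
seg 1: a=1, c=M1/2=-7/12, d=(M2−M1)/(6·2)=1/4, b=Δ1−h1·(2M1+M2)/6=-5/6
seg 2: a=-1, c=M2/2=11/12, d=(M3−M2)/(6·3)=-11/108, b=Δ2−h2·(2M2+M3)/6=-1/6
t_q=23/4 → seg 2, τ=3/4; S=-1+-1/6·τ+11/12·τ²+-11/108·τ³=-167/256

  seg 0: a=0 b=11/12 c=0 d=-7/108
  seg 1: a=1 b=-5/6 c=-7/12 d=1/4
  seg 2: a=-1 b=-1/6 c=11/12 d=-11/108
S(23/4) = -167/256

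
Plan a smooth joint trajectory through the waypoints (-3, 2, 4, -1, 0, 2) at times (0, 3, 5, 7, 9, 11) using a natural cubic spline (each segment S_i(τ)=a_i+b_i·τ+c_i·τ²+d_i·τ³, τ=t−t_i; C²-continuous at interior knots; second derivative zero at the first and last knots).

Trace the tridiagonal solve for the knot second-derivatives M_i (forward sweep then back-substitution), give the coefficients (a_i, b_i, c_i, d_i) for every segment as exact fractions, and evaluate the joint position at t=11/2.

  seg 0: a=-3 b=241/159 c=0 d=8/477
  seg 1: a=2 b=313/159 c=8/53 d=-101/318
  seg 2: a=4 b=-197/159 c=-93/53 d=715/1272
  seg 3: a=-1 b=-481/318 c=343/212 d=-389/1272
  seg 4: a=0 b=205/159 c=-23/106 d=23/636
S(11/2) = 10217/3392

Δ: Δ0=5/3, Δ1=1, Δ2=-5/2, Δ3=1/2, Δ4=1
row 1: diag=10, rhs=-4; c'=1/5, d'=-2/5
row 2: denom=8−2·1/5=38/5; d'=(-21−2·-2/5)/(38/5)=-101/38
row 3: denom=8−2·5/19=142/19; d'=(18−2·-101/38)/(142/19)=443/142
row 4: denom=8−2·19/71=530/71; d'=(3−2·443/142)/(530/71)=-23/53
back: M4=-23/53
back: M3=443/142−19/71·-23/53=343/106
back: M2=-101/38−5/19·343/106=-186/53
back: M1=-2/5−1/5·-186/53=16/53
M: M0=0, M1=16/53, M2=-186/53, M3=343/106, M4=-23/53, M5=0
seg 0: a=-3, c=M0/2=0, d=(M1−M0)/(6·3)=8/477, b=Δ0−h0·(2M0+M1)/6=241/159
seg 1: a=2, c=M1/2=8/53, d=(M2−M1)/(6·2)=-101/318, b=Δ1−h1·(2M1+M2)/6=313/159
seg 2: a=4, c=M2/2=-93/53, d=(M3−M2)/(6·2)=715/1272, b=Δ2−h2·(2M2+M3)/6=-197/159
seg 3: a=-1, c=M3/2=343/212, d=(M4−M3)/(6·2)=-389/1272, b=Δ3−h3·(2M3+M4)/6=-481/318
seg 4: a=0, c=M4/2=-23/106, d=(M5−M4)/(6·2)=23/636, b=Δ4−h4·(2M4+M5)/6=205/159
t_q=11/2 → seg 2, τ=1/2; S=4+-197/159·τ+-93/53·τ²+715/1272·τ³=10217/3392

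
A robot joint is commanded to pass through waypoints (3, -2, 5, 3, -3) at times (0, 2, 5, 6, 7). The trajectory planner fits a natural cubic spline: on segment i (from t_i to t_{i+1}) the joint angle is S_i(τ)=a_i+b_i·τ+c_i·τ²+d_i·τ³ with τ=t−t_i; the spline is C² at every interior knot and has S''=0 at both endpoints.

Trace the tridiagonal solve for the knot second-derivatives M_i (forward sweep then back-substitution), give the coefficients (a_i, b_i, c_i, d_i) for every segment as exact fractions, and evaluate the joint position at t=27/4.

Δ: Δ0=-5/2, Δ1=7/3, Δ2=-2, Δ3=-6
row 1: diag=10, rhs=29; c'=3/10, d'=29/10
row 2: denom=8−3·3/10=71/10; d'=(-26−3·29/10)/(71/10)=-347/71
row 3: denom=4−1·10/71=274/71; d'=(-24−1·-347/71)/(274/71)=-1357/274
back: M3=-1357/274
back: M2=-347/71−10/71·-1357/274=-574/137
back: M1=29/10−3/10·-574/137=1139/274
M: M0=0, M1=1139/274, M2=-574/137, M3=-1357/274, M4=0
seg 0: a=3, c=M0/2=0, d=(M1−M0)/(6·2)=1139/3288, b=Δ0−h0·(2M0+M1)/6=-1597/411
seg 1: a=-2, c=M1/2=1139/548, d=(M2−M1)/(6·3)=-2287/4932, b=Δ1−h1·(2M1+M2)/6=223/822
seg 2: a=5, c=M2/2=-287/137, d=(M3−M2)/(6·1)=-209/1644, b=Δ2−h2·(2M2+M3)/6=365/1644
seg 3: a=3, c=M3/2=-1357/548, d=(M4−M3)/(6·1)=1357/1644, b=Δ3−h3·(2M3+M4)/6=-3575/822
t_q=27/4 → seg 3, τ=3/4; S=3+-3575/822·τ+-1357/548·τ²+1357/1644·τ³=-45823/35072

  seg 0: a=3 b=-1597/411 c=0 d=1139/3288
  seg 1: a=-2 b=223/822 c=1139/548 d=-2287/4932
  seg 2: a=5 b=365/1644 c=-287/137 d=-209/1644
  seg 3: a=3 b=-3575/822 c=-1357/548 d=1357/1644
S(27/4) = -45823/35072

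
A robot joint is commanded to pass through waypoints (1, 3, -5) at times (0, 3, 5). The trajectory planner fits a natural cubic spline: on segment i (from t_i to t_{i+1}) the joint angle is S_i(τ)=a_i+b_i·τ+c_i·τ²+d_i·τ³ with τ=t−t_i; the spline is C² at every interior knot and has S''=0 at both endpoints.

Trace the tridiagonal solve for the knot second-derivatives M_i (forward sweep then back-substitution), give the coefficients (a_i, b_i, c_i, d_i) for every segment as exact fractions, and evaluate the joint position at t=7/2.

  seg 0: a=1 b=31/15 c=0 d=-7/45
  seg 1: a=3 b=-32/15 c=-7/5 d=7/30
S(7/2) = 129/80

Δ: Δ0=2/3, Δ1=-4
row 1: diag=10, rhs=-28; c'=1/5, d'=-14/5
back: M1=-14/5
M: M0=0, M1=-14/5, M2=0
seg 0: a=1, c=M0/2=0, d=(M1−M0)/(6·3)=-7/45, b=Δ0−h0·(2M0+M1)/6=31/15
seg 1: a=3, c=M1/2=-7/5, d=(M2−M1)/(6·2)=7/30, b=Δ1−h1·(2M1+M2)/6=-32/15
t_q=7/2 → seg 1, τ=1/2; S=3+-32/15·τ+-7/5·τ²+7/30·τ³=129/80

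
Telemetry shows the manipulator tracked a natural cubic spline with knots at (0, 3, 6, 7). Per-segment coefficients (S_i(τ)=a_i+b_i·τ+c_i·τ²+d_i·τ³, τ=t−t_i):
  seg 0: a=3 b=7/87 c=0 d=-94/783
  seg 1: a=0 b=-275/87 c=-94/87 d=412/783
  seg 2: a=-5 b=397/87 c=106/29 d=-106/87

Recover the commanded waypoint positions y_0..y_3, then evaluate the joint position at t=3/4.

y_0 = S_0(0) = a_0 = 3
y_1 = S_1(0) = a_1 = 0
y_2 = S_2(0) = a_2 = -5
y_3 = S_2(1) = 2
t_q=3/4 is in segment 0 (τ=3/4); S_0(τ)=2793/928

y_0=3 y_1=0 y_2=-5 y_3=2
S(3/4) = 2793/928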